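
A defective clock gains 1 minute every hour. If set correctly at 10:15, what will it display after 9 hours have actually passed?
For every 60 true minutes, the faulty clock advances 60 + 1 = 61 minutes.
True elapsed: 9 hours = 540 minutes.
Faulty clock advances: 540 x 61/60 = 549 minutes (drift: 9 minutes ahead).
Shown time: 10:15 + 549 minutes = 7:24.

Final answer: 7:24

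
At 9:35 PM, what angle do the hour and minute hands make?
Hour hand position: 9 x 30 + 35 x 0.5 = 287.5 degrees
Minute hand position: 35 x 6 = 210 degrees
Difference: |287.5 - 210| = 77.5 degrees
The angle between the hands is 77.5 degrees

Final answer: 77.5 degrees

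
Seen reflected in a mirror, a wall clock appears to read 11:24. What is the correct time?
Reflection across the vertical (12-6) axis maps a hand at angle A degrees to (360 - A) degrees, which sends a reading of T minutes past 12:00 to (720 - T) minutes past 12:00.
Mirror reads 11:24 = 684 minutes past 12:00.
Actual time: (720 - 684) mod 720 = 36 minutes = 12:36.

Final answer: 12:36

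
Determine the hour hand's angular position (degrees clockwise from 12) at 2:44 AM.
The hour hand moves 30 degrees per hour and 0.5 degrees per minute.
At 2:44: (2) x 30 + 44 x 0.5 = 60 + 22 = 82 degrees

Final answer: 82 degrees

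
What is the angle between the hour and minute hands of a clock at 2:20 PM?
Hour hand position: 2 x 30 + 20 x 0.5 = 70 degrees
Minute hand position: 20 x 6 = 120 degrees
Difference: |70 - 120| = 50 degrees
The angle between the hands is 50 degrees

Final answer: 50 degrees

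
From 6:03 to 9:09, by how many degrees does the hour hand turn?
The hour hand moves 0.5 degrees per minute.
Time elapsed: 9:09 - 6:03 = 186 minutes
Angular displacement: 186 x 0.5 = 93 degrees

Final answer: 93 degrees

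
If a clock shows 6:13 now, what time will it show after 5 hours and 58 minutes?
Starting time: 6:13
Adding 58 minutes to 13 minutes: 13 + 58 = 71 minutes = 1 hour and 11 minutes
Adding 5 hours: 6 + 5 + 1 (carry) = 12
Final time: 12:11

Final answer: 12:11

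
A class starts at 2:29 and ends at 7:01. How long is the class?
From 2:29 to 7:01:
(7 x 60 + 1) - (2 x 60 + 29) = 421 - 149 = 272 minutes
= 4 hours and 32 minutes

Final answer: 4 hours and 32 minutes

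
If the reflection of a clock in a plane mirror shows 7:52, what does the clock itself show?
Reflection across the vertical (12-6) axis maps a hand at angle A degrees to (360 - A) degrees, which sends a reading of T minutes past 12:00 to (720 - T) minutes past 12:00.
Mirror reads 7:52 = 472 minutes past 12:00.
Actual time: (720 - 472) mod 720 = 248 minutes = 4:08.

Final answer: 4:08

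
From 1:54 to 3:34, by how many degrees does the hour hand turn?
The hour hand moves 0.5 degrees per minute.
Time elapsed: 3:34 - 1:54 = 100 minutes
Angular displacement: 100 x 0.5 = 50 degrees

Final answer: 50 degrees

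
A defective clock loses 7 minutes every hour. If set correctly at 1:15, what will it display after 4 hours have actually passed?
For every 60 true minutes, the faulty clock advances 60 - 7 = 53 minutes.
True elapsed: 4 hours = 240 minutes.
Faulty clock advances: 240 x 53/60 = 212 minutes (drift: 28 minutes behind).
Shown time: 1:15 + 212 minutes = 4:47.

Final answer: 4:47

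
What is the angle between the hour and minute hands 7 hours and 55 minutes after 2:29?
First find the time 7 hours and 55 minutes after 2:29.
Total minutes: 2 x 60 + 29 + 7 x 60 + 55 = 624.
624 mod 720 = 624 minutes = 10:24.
Now compute the angle at 10:24:
Hour hand: 10 x 30 + 24 x 0.5 = 312 degrees
Minute hand: 24 x 6 = 144 degrees
Difference: |312 - 144| = 168 degrees
The angle is 168 degrees

Final answer: 168 degrees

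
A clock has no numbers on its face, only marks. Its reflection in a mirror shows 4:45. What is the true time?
Reflection across the vertical (12-6) axis maps a hand at angle A degrees to (360 - A) degrees, which sends a reading of T minutes past 12:00 to (720 - T) minutes past 12:00.
Mirror reads 4:45 = 285 minutes past 12:00.
Actual time: (720 - 285) mod 720 = 435 minutes = 7:15.

Final answer: 7:15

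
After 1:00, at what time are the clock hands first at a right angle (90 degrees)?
At t minutes past 1:00, the hour hand is at 30 x 1 + 0.5t degrees and the minute hand is at 6t degrees.
The smaller angle between them is 90 degrees when |30H - 5.5t| = 90 or |30H - 5.5t| = 270.
With H = 1, solve 30 x 1 - 5.5t = +/- target for each target:
  t = (30 x 1 - 90) / 5.5 = -10.91 (outside (0, 60))
  t = (30 x 1 + 90) / 5.5 = 21.82
  t = (30 x 1 - 270) / 5.5 = -43.64 (outside (0, 60))
  t = (30 x 1 + 270) / 5.5 = 54.55
Valid solutions in (0, 60): {21.82, 54.55} minutes.
First occurrence: t = 21.82 minutes.
The hands are at right angles at 21.82 minutes past 1:00.

Final answer: 21.82 minutes past 1:00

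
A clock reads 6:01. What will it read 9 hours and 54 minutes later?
Starting time: 6:01
Adding 54 minutes to 1 minute: 1 + 54 = 55 minutes
Adding 9 hours: 6 + 9 = 15 - 12 = 3
Final time: 3:55

Final answer: 3:55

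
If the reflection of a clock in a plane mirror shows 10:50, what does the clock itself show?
Reflection across the vertical (12-6) axis maps a hand at angle A degrees to (360 - A) degrees, which sends a reading of T minutes past 12:00 to (720 - T) minutes past 12:00.
Mirror reads 10:50 = 650 minutes past 12:00.
Actual time: (720 - 650) mod 720 = 70 minutes = 1:10.

Final answer: 1:10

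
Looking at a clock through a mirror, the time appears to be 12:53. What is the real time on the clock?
Reflection across the vertical (12-6) axis maps a hand at angle A degrees to (360 - A) degrees, which sends a reading of T minutes past 12:00 to (720 - T) minutes past 12:00.
Mirror reads 12:53 = 53 minutes past 12:00.
Actual time: (720 - 53) mod 720 = 667 minutes = 11:07.

Final answer: 11:07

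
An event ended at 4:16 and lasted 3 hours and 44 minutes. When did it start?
Starting time: 4:16 = 256 total minutes past 12:00
Subtracting: 3 hours and 44 minutes = 224 minutes
256 - 224 = 32 minutes
= 32 minutes past 12:00 = 12:32

Final answer: 12:32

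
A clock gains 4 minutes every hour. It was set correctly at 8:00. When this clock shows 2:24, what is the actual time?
For every 60 true minutes, the faulty clock advances 64 minutes, so 1 faulty-clock minute corresponds to 60/64 true minutes.
From 8:00 to 2:24 on the faulty dial is 384 minutes.
True elapsed: 384 x 60/64 = 360 minutes = 6 hours.
True time: 8:00 + 6 hours = 2:00.

Final answer: 2:00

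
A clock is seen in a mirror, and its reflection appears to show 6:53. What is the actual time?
Reflection across the vertical (12-6) axis maps a hand at angle A degrees to (360 - A) degrees, which sends a reading of T minutes past 12:00 to (720 - T) minutes past 12:00.
Mirror reads 6:53 = 413 minutes past 12:00.
Actual time: (720 - 413) mod 720 = 307 minutes = 5:07.

Final answer: 5:07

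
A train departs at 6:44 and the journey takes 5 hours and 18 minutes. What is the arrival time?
Starting time: 6:44
Adding 18 minutes to 44 minutes: 44 + 18 = 62 minutes = 1 hour and 2 minutes
Adding 5 hours: 6 + 5 + 1 (carry) = 12
Final time: 12:02

Final answer: 12:02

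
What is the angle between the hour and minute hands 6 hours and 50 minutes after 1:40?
First find the time 6 hours and 50 minutes after 1:40.
Total minutes: 1 x 60 + 40 + 6 x 60 + 50 = 510.
510 mod 720 = 510 minutes = 8:30.
Now compute the angle at 8:30:
Hour hand: 8 x 30 + 30 x 0.5 = 255 degrees
Minute hand: 30 x 6 = 180 degrees
Difference: |255 - 180| = 75 degrees
The angle is 75 degrees

Final answer: 75 degrees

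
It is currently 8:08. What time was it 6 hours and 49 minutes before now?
Starting time: 8:08 = 488 total minutes past 12:00
Subtracting: 6 hours and 49 minutes = 409 minutes
488 - 409 = 79 minutes
= 1 hour and 19 minutes past 12:00 = 1:19

Final answer: 1:19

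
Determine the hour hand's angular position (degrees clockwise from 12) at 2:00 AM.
The hour hand moves 30 degrees per hour and 0.5 degrees per minute.
At 2:00: (2) x 30 + 0 x 0.5 = 60 + 0 = 60 degrees

Final answer: 60 degrees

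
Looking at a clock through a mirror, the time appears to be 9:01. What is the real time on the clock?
Reflection across the vertical (12-6) axis maps a hand at angle A degrees to (360 - A) degrees, which sends a reading of T minutes past 12:00 to (720 - T) minutes past 12:00.
Mirror reads 9:01 = 541 minutes past 12:00.
Actual time: (720 - 541) mod 720 = 179 minutes = 2:59.

Final answer: 2:59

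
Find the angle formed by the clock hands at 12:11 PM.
Hour hand position: 0 x 30 + 11 x 0.5 = 5.5 degrees
Minute hand position: 11 x 6 = 66 degrees
Difference: |5.5 - 66| = 60.5 degrees
The angle between the hands is 60.5 degrees

Final answer: 60.5 degrees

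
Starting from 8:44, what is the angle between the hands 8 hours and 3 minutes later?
First find the time 8 hours and 3 minutes after 8:44.
Total minutes: 8 x 60 + 44 + 8 x 60 + 3 = 1007.
1007 mod 720 = 287 minutes = 4:47.
Now compute the angle at 4:47:
Hour hand: 4 x 30 + 47 x 0.5 = 143.5 degrees
Minute hand: 47 x 6 = 282 degrees
Difference: |143.5 - 282| = 138.5 degrees
The angle is 138.5 degrees

Final answer: 138.5 degrees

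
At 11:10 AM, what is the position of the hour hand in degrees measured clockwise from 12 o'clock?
The hour hand moves 30 degrees per hour and 0.5 degrees per minute.
At 11:10: (11) x 30 + 10 x 0.5 = 330 + 5 = 335 degrees

Final answer: 335 degrees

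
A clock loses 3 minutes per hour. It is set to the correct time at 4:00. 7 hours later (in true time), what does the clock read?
For every 60 true minutes, the faulty clock advances 60 - 3 = 57 minutes.
True elapsed: 7 hours = 420 minutes.
Faulty clock advances: 420 x 57/60 = 399 minutes (drift: 21 minutes behind).
Shown time: 4:00 + 399 minutes = 10:39.

Final answer: 10:39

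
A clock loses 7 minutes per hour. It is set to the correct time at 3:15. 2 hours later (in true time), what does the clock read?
For every 60 true minutes, the faulty clock advances 60 - 7 = 53 minutes.
True elapsed: 2 hours = 120 minutes.
Faulty clock advances: 120 x 53/60 = 106 minutes (drift: 14 minutes behind).
Shown time: 3:15 + 106 minutes = 5:01.

Final answer: 5:01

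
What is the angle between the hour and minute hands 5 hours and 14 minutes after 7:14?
First find the time 5 hours and 14 minutes after 7:14.
Total minutes: 7 x 60 + 14 + 5 x 60 + 14 = 748.
748 mod 720 = 28 minutes = 12:28.
Now compute the angle at 12:28:
Hour hand: 0 x 30 + 28 x 0.5 = 14 degrees
Minute hand: 28 x 6 = 168 degrees
Difference: |14 - 168| = 154 degrees
The angle is 154 degrees

Final answer: 154 degrees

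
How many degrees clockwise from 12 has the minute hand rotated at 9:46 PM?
The minute hand moves 6 degrees per minute.
At 9:46: 46 x 6 = 276 degrees

Final answer: 276 degrees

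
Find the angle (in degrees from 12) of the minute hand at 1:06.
The minute hand moves 6 degrees per minute.
At 1:06: 6 x 6 = 36 degrees

Final answer: 36 degrees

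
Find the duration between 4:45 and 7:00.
From 4:45 to 7:00:
(7 x 60 + 0) - (4 x 60 + 45) = 420 - 285 = 135 minutes
= 2 hours and 15 minutes

Final answer: 2 hours and 15 minutes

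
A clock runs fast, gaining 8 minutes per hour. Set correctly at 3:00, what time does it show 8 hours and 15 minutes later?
For every 60 true minutes, the faulty clock advances 60 + 8 = 68 minutes.
True elapsed: 8 hours and 15 minutes = 495 minutes.
Faulty clock advances: 495 x 68/60 = 561 minutes (drift: 66 minutes ahead).
Shown time: 3:00 + 561 minutes = 12:21.

Final answer: 12:21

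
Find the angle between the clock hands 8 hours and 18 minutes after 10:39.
First find the time 8 hours and 18 minutes after 10:39.
Total minutes: 10 x 60 + 39 + 8 x 60 + 18 = 1137.
1137 mod 720 = 417 minutes = 6:57.
Now compute the angle at 6:57:
Hour hand: 6 x 30 + 57 x 0.5 = 208.5 degrees
Minute hand: 57 x 6 = 342 degrees
Difference: |208.5 - 342| = 133.5 degrees
The angle is 133.5 degrees

Final answer: 133.5 degrees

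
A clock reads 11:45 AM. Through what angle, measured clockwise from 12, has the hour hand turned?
The hour hand moves 30 degrees per hour and 0.5 degrees per minute.
At 11:45: (11) x 30 + 45 x 0.5 = 330 + 22.5 = 352.5 degrees

Final answer: 352.5 degrees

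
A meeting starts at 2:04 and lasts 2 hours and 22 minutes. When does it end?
Starting time: 2:04
Adding 22 minutes to 4 minutes: 4 + 22 = 26 minutes
Adding 2 hours: 2 + 2 = 4
Final time: 4:26

Final answer: 4:26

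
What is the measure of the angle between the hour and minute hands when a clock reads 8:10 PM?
Hour hand position: 8 x 30 + 10 x 0.5 = 245 degrees
Minute hand position: 10 x 6 = 60 degrees
Difference: |245 - 60| = 185 degrees
Since 185 > 180, the smaller angle is 360 - 185 = 175 degrees

Final answer: 175 degrees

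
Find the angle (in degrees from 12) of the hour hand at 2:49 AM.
The hour hand moves 30 degrees per hour and 0.5 degrees per minute.
At 2:49: (2) x 30 + 49 x 0.5 = 60 + 24.5 = 84.5 degrees

Final answer: 84.5 degrees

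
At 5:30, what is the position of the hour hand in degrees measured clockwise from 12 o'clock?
The hour hand moves 30 degrees per hour and 0.5 degrees per minute.
At 5:30: (5) x 30 + 30 x 0.5 = 150 + 15 = 165 degrees

Final answer: 165 degrees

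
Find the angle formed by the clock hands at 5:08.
Hour hand position: 5 x 30 + 8 x 0.5 = 154 degrees
Minute hand position: 8 x 6 = 48 degrees
Difference: |154 - 48| = 106 degrees
The angle between the hands is 106 degrees

Final answer: 106 degrees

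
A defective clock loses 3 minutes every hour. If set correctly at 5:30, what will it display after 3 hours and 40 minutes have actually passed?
For every 60 true minutes, the faulty clock advances 60 - 3 = 57 minutes.
True elapsed: 3 hours and 40 minutes = 220 minutes.
Faulty clock advances: 220 x 57/60 = 209 minutes (drift: 11 minutes behind).
Shown time: 5:30 + 209 minutes = 8:59.

Final answer: 8:59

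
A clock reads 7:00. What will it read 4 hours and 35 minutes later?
Starting time: 7:00
Adding 35 minutes to 0 minutes: 0 + 35 = 35 minutes
Adding 4 hours: 7 + 4 = 11
Final time: 11:35

Final answer: 11:35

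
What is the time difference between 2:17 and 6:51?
From 2:17 to 6:51:
(6 x 60 + 51) - (2 x 60 + 17) = 411 - 137 = 274 minutes
= 4 hours and 34 minutes

Final answer: 4 hours and 34 minutes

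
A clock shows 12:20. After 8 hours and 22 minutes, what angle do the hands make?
First find the time 8 hours and 22 minutes after 12:20.
Total minutes: 12 x 60 + 20 + 8 x 60 + 22 = 1242.
1242 mod 720 = 522 minutes = 8:42.
Now compute the angle at 8:42:
Hour hand: 8 x 30 + 42 x 0.5 = 261 degrees
Minute hand: 42 x 6 = 252 degrees
Difference: |261 - 252| = 9 degrees
The angle is 9 degrees

Final answer: 9 degrees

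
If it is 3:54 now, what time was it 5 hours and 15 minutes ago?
Starting time: 3:54 = 234 total minutes past 12:00
Subtracting: 5 hours and 15 minutes = 315 minutes
234 - 315 = -81 (negative, add 12 hours = 720) = 639 minutes
= 10 hours and 39 minutes past 12:00 = 10:39

Final answer: 10:39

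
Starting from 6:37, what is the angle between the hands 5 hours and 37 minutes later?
First find the time 5 hours and 37 minutes after 6:37.
Total minutes: 6 x 60 + 37 + 5 x 60 + 37 = 734.
734 mod 720 = 14 minutes = 12:14.
Now compute the angle at 12:14:
Hour hand: 0 x 30 + 14 x 0.5 = 7 degrees
Minute hand: 14 x 6 = 84 degrees
Difference: |7 - 84| = 77 degrees
The angle is 77 degrees

Final answer: 77 degrees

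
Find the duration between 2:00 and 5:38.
From 2:00 to 5:38:
(5 x 60 + 38) - (2 x 60 + 0) = 338 - 120 = 218 minutes
= 3 hours and 38 minutes

Final answer: 3 hours and 38 minutes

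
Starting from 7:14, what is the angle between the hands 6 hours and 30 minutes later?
First find the time 6 hours and 30 minutes after 7:14.
Total minutes: 7 x 60 + 14 + 6 x 60 + 30 = 824.
824 mod 720 = 104 minutes = 1:44.
Now compute the angle at 1:44:
Hour hand: 1 x 30 + 44 x 0.5 = 52 degrees
Minute hand: 44 x 6 = 264 degrees
Difference: |52 - 264| = 212 degrees
Smaller angle: 360 - 212 = 148 degrees

Final answer: 148 degrees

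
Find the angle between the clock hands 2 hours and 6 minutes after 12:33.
First find the time 2 hours and 6 minutes after 12:33.
Total minutes: 12 x 60 + 33 + 2 x 60 + 6 = 879.
879 mod 720 = 159 minutes = 2:39.
Now compute the angle at 2:39:
Hour hand: 2 x 30 + 39 x 0.5 = 79.5 degrees
Minute hand: 39 x 6 = 234 degrees
Difference: |79.5 - 234| = 154.5 degrees
The angle is 154.5 degrees

Final answer: 154.5 degrees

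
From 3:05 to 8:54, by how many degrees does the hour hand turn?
The hour hand moves 0.5 degrees per minute.
Time elapsed: 8:54 - 3:05 = 349 minutes
Angular displacement: 349 x 0.5 = 174.5 degrees

Final answer: 174.5 degrees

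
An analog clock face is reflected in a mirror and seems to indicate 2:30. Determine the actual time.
Reflection across the vertical (12-6) axis maps a hand at angle A degrees to (360 - A) degrees, which sends a reading of T minutes past 12:00 to (720 - T) minutes past 12:00.
Mirror reads 2:30 = 150 minutes past 12:00.
Actual time: (720 - 150) mod 720 = 570 minutes = 9:30.

Final answer: 9:30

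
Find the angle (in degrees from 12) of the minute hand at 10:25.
The minute hand moves 6 degrees per minute.
At 10:25: 25 x 6 = 150 degrees

Final answer: 150 degrees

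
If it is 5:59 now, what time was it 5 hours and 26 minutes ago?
Starting time: 5:59 = 359 total minutes past 12:00
Subtracting: 5 hours and 26 minutes = 326 minutes
359 - 326 = 33 minutes
= 33 minutes past 12:00 = 12:33

Final answer: 12:33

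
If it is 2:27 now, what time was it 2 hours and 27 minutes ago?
Starting time: 2:27 = 147 total minutes past 12:00
Subtracting: 2 hours and 27 minutes = 147 minutes
147 - 147 = 0 minutes
= 0 minutes past 12:00 = 12:00

Final answer: 12:00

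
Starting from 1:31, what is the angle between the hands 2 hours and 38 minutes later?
First find the time 2 hours and 38 minutes after 1:31.
Total minutes: 1 x 60 + 31 + 2 x 60 + 38 = 249.
249 mod 720 = 249 minutes = 4:09.
Now compute the angle at 4:09:
Hour hand: 4 x 30 + 9 x 0.5 = 124.5 degrees
Minute hand: 9 x 6 = 54 degrees
Difference: |124.5 - 54| = 70.5 degrees
The angle is 70.5 degrees

Final answer: 70.5 degrees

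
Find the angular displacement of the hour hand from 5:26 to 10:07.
The hour hand moves 0.5 degrees per minute.
Time elapsed: 10:07 - 5:26 = 281 minutes
Angular displacement: 281 x 0.5 = 140.5 degrees

Final answer: 140.5 degrees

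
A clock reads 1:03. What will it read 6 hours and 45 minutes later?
Starting time: 1:03
Adding 45 minutes to 3 minutes: 3 + 45 = 48 minutes
Adding 6 hours: 1 + 6 = 7
Final time: 7:48

Final answer: 7:48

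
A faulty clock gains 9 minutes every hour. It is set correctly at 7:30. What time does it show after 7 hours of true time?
For every 60 true minutes, the faulty clock advances 60 + 9 = 69 minutes.
True elapsed: 7 hours = 420 minutes.
Faulty clock advances: 420 x 69/60 = 483 minutes (drift: 63 minutes ahead).
Shown time: 7:30 + 483 minutes = 3:33.

Final answer: 3:33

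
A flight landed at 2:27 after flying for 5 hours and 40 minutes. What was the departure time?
Starting time: 2:27 = 147 total minutes past 12:00
Subtracting: 5 hours and 40 minutes = 340 minutes
147 - 340 = -193 (negative, add 12 hours = 720) = 527 minutes
= 8 hours and 47 minutes past 12:00 = 8:47

Final answer: 8:47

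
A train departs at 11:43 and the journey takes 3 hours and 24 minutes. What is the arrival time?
Starting time: 11:43
Adding 24 minutes to 43 minutes: 43 + 24 = 67 minutes = 1 hour and 7 minutes
Adding 3 hours: 11 + 3 + 1 (carry) = 15 - 12 = 3
Final time: 3:07

Final answer: 3:07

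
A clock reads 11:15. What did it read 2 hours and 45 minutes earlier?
Starting time: 11:15 = 675 total minutes past 12:00
Subtracting: 2 hours and 45 minutes = 165 minutes
675 - 165 = 510 minutes
= 8 hours and 30 minutes past 12:00 = 8:30

Final answer: 8:30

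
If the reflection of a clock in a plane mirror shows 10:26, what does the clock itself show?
Reflection across the vertical (12-6) axis maps a hand at angle A degrees to (360 - A) degrees, which sends a reading of T minutes past 12:00 to (720 - T) minutes past 12:00.
Mirror reads 10:26 = 626 minutes past 12:00.
Actual time: (720 - 626) mod 720 = 94 minutes = 1:34.

Final answer: 1:34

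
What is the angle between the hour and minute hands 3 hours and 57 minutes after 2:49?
First find the time 3 hours and 57 minutes after 2:49.
Total minutes: 2 x 60 + 49 + 3 x 60 + 57 = 406.
406 mod 720 = 406 minutes = 6:46.
Now compute the angle at 6:46:
Hour hand: 6 x 30 + 46 x 0.5 = 203 degrees
Minute hand: 46 x 6 = 276 degrees
Difference: |203 - 276| = 73 degrees
The angle is 73 degrees

Final answer: 73 degrees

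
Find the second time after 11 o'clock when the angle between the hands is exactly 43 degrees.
At t minutes past 11:00, the hour hand is at 30 x 11 + 0.5t degrees and the minute hand is at 6t degrees.
The smaller angle between them is 43 degrees when |30H - 5.5t| = 43 or |30H - 5.5t| = 317.
With H = 11, solve 30 x 11 - 5.5t = +/- target for each target:
  t = (30 x 11 - 43) / 5.5 = 52.18
  t = (30 x 11 + 43) / 5.5 = 67.82 (outside (0, 60))
  t = (30 x 11 - 317) / 5.5 = 2.36
  t = (30 x 11 + 317) / 5.5 = 117.64 (outside (0, 60))
Valid solutions in (0, 60): {2.36, 52.18} minutes.
The second occurrence is t = 52.18 minutes.
The hands form a 43-degree angle at 52.18 minutes past 11:00.

Final answer: 52.18 minutes past 11:00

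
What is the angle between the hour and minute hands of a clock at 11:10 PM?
Hour hand position: 11 x 30 + 10 x 0.5 = 335 degrees
Minute hand position: 10 x 6 = 60 degrees
Difference: |335 - 60| = 275 degrees
Since 275 > 180, the smaller angle is 360 - 275 = 85 degrees

Final answer: 85 degrees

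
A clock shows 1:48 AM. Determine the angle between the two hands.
Hour hand position: 1 x 30 + 48 x 0.5 = 54 degrees
Minute hand position: 48 x 6 = 288 degrees
Difference: |54 - 288| = 234 degrees
Since 234 > 180, the smaller angle is 360 - 234 = 126 degrees

Final answer: 126 degrees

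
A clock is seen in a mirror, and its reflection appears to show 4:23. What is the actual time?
Reflection across the vertical (12-6) axis maps a hand at angle A degrees to (360 - A) degrees, which sends a reading of T minutes past 12:00 to (720 - T) minutes past 12:00.
Mirror reads 4:23 = 263 minutes past 12:00.
Actual time: (720 - 263) mod 720 = 457 minutes = 7:37.

Final answer: 7:37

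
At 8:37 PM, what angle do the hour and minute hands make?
Hour hand position: 8 x 30 + 37 x 0.5 = 258.5 degrees
Minute hand position: 37 x 6 = 222 degrees
Difference: |258.5 - 222| = 36.5 degrees
The angle between the hands is 36.5 degrees

Final answer: 36.5 degrees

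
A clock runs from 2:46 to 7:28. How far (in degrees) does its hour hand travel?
The hour hand moves 0.5 degrees per minute.
Time elapsed: 7:28 - 2:46 = 282 minutes
Angular displacement: 282 x 0.5 = 141 degrees

Final answer: 141 degrees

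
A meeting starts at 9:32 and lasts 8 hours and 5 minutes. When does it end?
Starting time: 9:32
Adding 5 minutes to 32 minutes: 32 + 5 = 37 minutes
Adding 8 hours: 9 + 8 = 17 - 12 = 5
Final time: 5:37

Final answer: 5:37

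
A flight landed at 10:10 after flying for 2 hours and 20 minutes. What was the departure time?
Starting time: 10:10 = 610 total minutes past 12:00
Subtracting: 2 hours and 20 minutes = 140 minutes
610 - 140 = 470 minutes
= 7 hours and 50 minutes past 12:00 = 7:50

Final answer: 7:50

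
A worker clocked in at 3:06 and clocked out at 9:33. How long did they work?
From 3:06 to 9:33:
(9 x 60 + 33) - (3 x 60 + 6) = 573 - 186 = 387 minutes
= 6 hours and 27 minutes

Final answer: 6 hours and 27 minutes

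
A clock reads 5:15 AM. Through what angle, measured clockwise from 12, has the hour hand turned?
The hour hand moves 30 degrees per hour and 0.5 degrees per minute.
At 5:15: (5) x 30 + 15 x 0.5 = 150 + 7.5 = 157.5 degrees

Final answer: 157.5 degrees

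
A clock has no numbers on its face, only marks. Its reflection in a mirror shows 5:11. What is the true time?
Reflection across the vertical (12-6) axis maps a hand at angle A degrees to (360 - A) degrees, which sends a reading of T minutes past 12:00 to (720 - T) minutes past 12:00.
Mirror reads 5:11 = 311 minutes past 12:00.
Actual time: (720 - 311) mod 720 = 409 minutes = 6:49.

Final answer: 6:49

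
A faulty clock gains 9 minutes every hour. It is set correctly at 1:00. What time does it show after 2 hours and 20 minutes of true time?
For every 60 true minutes, the faulty clock advances 60 + 9 = 69 minutes.
True elapsed: 2 hours and 20 minutes = 140 minutes.
Faulty clock advances: 140 x 69/60 = 161 minutes (drift: 21 minutes ahead).
Shown time: 1:00 + 161 minutes = 3:41.

Final answer: 3:41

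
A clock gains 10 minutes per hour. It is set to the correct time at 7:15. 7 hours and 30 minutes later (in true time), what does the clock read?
For every 60 true minutes, the faulty clock advances 60 + 10 = 70 minutes.
True elapsed: 7 hours and 30 minutes = 450 minutes.
Faulty clock advances: 450 x 70/60 = 525 minutes (drift: 75 minutes ahead).
Shown time: 7:15 + 525 minutes = 4:00.

Final answer: 4:00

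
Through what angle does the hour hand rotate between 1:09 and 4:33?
The hour hand moves 0.5 degrees per minute.
Time elapsed: 4:33 - 1:09 = 204 minutes
Angular displacement: 204 x 0.5 = 102 degrees

Final answer: 102 degrees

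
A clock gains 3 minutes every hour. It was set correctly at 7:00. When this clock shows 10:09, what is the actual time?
For every 60 true minutes, the faulty clock advances 63 minutes, so 1 faulty-clock minute corresponds to 60/63 true minutes.
From 7:00 to 10:09 on the faulty dial is 189 minutes.
True elapsed: 189 x 60/63 = 180 minutes = 3 hours.
True time: 7:00 + 3 hours = 10:00.

Final answer: 10:00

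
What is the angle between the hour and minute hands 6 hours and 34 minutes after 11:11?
First find the time 6 hours and 34 minutes after 11:11.
Total minutes: 11 x 60 + 11 + 6 x 60 + 34 = 1065.
1065 mod 720 = 345 minutes = 5:45.
Now compute the angle at 5:45:
Hour hand: 5 x 30 + 45 x 0.5 = 172.5 degrees
Minute hand: 45 x 6 = 270 degrees
Difference: |172.5 - 270| = 97.5 degrees
The angle is 97.5 degrees

Final answer: 97.5 degrees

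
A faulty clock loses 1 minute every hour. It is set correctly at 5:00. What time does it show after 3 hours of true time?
For every 60 true minutes, the faulty clock advances 60 - 1 = 59 minutes.
True elapsed: 3 hours = 180 minutes.
Faulty clock advances: 180 x 59/60 = 177 minutes (drift: 3 minutes behind).
Shown time: 5:00 + 177 minutes = 7:57.

Final answer: 7:57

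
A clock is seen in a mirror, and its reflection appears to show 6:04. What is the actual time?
Reflection across the vertical (12-6) axis maps a hand at angle A degrees to (360 - A) degrees, which sends a reading of T minutes past 12:00 to (720 - T) minutes past 12:00.
Mirror reads 6:04 = 364 minutes past 12:00.
Actual time: (720 - 364) mod 720 = 356 minutes = 5:56.

Final answer: 5:56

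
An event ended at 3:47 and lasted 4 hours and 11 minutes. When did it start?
Starting time: 3:47 = 227 total minutes past 12:00
Subtracting: 4 hours and 11 minutes = 251 minutes
227 - 251 = -24 (negative, add 12 hours = 720) = 696 minutes
= 11 hours and 36 minutes past 12:00 = 11:36

Final answer: 11:36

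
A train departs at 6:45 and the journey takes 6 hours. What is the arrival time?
Starting time: 6:45
Adding 0 minutes to 45 minutes: 45 + 0 = 45 minutes
Adding 6 hours: 6 + 6 = 12
Final time: 12:45

Final answer: 12:45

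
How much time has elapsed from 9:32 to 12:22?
From 9:32 to 12:22:
(12 x 60 + 22) - (9 x 60 + 32) = 742 - 572 = 170 minutes
= 2 hours and 50 minutes

Final answer: 2 hours and 50 minutes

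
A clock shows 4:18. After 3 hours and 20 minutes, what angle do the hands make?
First find the time 3 hours and 20 minutes after 4:18.
Total minutes: 4 x 60 + 18 + 3 x 60 + 20 = 458.
458 mod 720 = 458 minutes = 7:38.
Now compute the angle at 7:38:
Hour hand: 7 x 30 + 38 x 0.5 = 229 degrees
Minute hand: 38 x 6 = 228 degrees
Difference: |229 - 228| = 1 degrees
The angle is 1 degrees

Final answer: 1 degrees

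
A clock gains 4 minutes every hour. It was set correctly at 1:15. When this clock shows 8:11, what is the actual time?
For every 60 true minutes, the faulty clock advances 64 minutes, so 1 faulty-clock minute corresponds to 60/64 true minutes.
From 1:15 to 8:11 on the faulty dial is 416 minutes.
True elapsed: 416 x 60/64 = 390 minutes = 6 hours and 30 minutes.
True time: 1:15 + 6 hours and 30 minutes = 7:45.

Final answer: 7:45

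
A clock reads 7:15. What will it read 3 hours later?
Starting time: 7:15
Adding 0 minutes to 15 minutes: 15 + 0 = 15 minutes
Adding 3 hours: 7 + 3 = 10
Final time: 10:15

Final answer: 10:15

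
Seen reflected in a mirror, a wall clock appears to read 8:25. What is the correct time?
Reflection across the vertical (12-6) axis maps a hand at angle A degrees to (360 - A) degrees, which sends a reading of T minutes past 12:00 to (720 - T) minutes past 12:00.
Mirror reads 8:25 = 505 minutes past 12:00.
Actual time: (720 - 505) mod 720 = 215 minutes = 3:35.

Final answer: 3:35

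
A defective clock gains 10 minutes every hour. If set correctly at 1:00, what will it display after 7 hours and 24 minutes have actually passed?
For every 60 true minutes, the faulty clock advances 60 + 10 = 70 minutes.
True elapsed: 7 hours and 24 minutes = 444 minutes.
Faulty clock advances: 444 x 70/60 = 518 minutes (drift: 74 minutes ahead).
Shown time: 1:00 + 518 minutes = 9:38.

Final answer: 9:38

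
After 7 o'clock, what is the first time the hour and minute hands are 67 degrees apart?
At t minutes past 7:00, the hour hand is at 30 x 7 + 0.5t degrees and the minute hand is at 6t degrees.
The smaller angle between them is 67 degrees when |30H - 5.5t| = 67 or |30H - 5.5t| = 293.
With H = 7, solve 30 x 7 - 5.5t = +/- target for each target:
  t = (30 x 7 - 67) / 5.5 = 26
  t = (30 x 7 + 67) / 5.5 = 50.36
  t = (30 x 7 - 293) / 5.5 = -15.09 (outside (0, 60))
  t = (30 x 7 + 293) / 5.5 = 91.45 (outside (0, 60))
Valid solutions in (0, 60): {26, 50.36} minutes.
The first occurrence is t = 26 minutes.
The hands form a 67-degree angle at 26 minutes past 7:00.

Final answer: 26 minutes past 7:00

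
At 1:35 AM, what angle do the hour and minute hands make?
Hour hand position: 1 x 30 + 35 x 0.5 = 47.5 degrees
Minute hand position: 35 x 6 = 210 degrees
Difference: |47.5 - 210| = 162.5 degrees
The angle between the hands is 162.5 degrees

Final answer: 162.5 degrees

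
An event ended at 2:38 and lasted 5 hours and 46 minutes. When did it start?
Starting time: 2:38 = 158 total minutes past 12:00
Subtracting: 5 hours and 46 minutes = 346 minutes
158 - 346 = -188 (negative, add 12 hours = 720) = 532 minutes
= 8 hours and 52 minutes past 12:00 = 8:52

Final answer: 8:52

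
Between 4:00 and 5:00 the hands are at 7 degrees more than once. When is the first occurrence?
At t minutes past 4:00, the hour hand is at 30 x 4 + 0.5t degrees and the minute hand is at 6t degrees.
The smaller angle between them is 7 degrees when |30H - 5.5t| = 7 or |30H - 5.5t| = 353.
With H = 4, solve 30 x 4 - 5.5t = +/- target for each target:
  t = (30 x 4 - 7) / 5.5 = 20.55
  t = (30 x 4 + 7) / 5.5 = 23.09
  t = (30 x 4 - 353) / 5.5 = -42.36 (outside (0, 60))
  t = (30 x 4 + 353) / 5.5 = 86 (outside (0, 60))
Valid solutions in (0, 60): {20.55, 23.09} minutes.
The first occurrence is t = 20.55 minutes.
The hands form a 7-degree angle at 20.55 minutes past 4:00.

Final answer: 20.55 minutes past 4:00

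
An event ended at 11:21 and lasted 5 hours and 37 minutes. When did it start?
Starting time: 11:21 = 681 total minutes past 12:00
Subtracting: 5 hours and 37 minutes = 337 minutes
681 - 337 = 344 minutes
= 5 hours and 44 minutes past 12:00 = 5:44

Final answer: 5:44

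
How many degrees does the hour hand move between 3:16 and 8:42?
The hour hand moves 0.5 degrees per minute.
Time elapsed: 8:42 - 3:16 = 326 minutes
Angular displacement: 326 x 0.5 = 163 degrees

Final answer: 163 degrees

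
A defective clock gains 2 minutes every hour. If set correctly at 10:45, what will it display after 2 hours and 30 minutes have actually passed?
For every 60 true minutes, the faulty clock advances 60 + 2 = 62 minutes.
True elapsed: 2 hours and 30 minutes = 150 minutes.
Faulty clock advances: 150 x 62/60 = 155 minutes (drift: 5 minutes ahead).
Shown time: 10:45 + 155 minutes = 1:20.

Final answer: 1:20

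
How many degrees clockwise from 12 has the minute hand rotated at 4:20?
The minute hand moves 6 degrees per minute.
At 4:20: 20 x 6 = 120 degrees

Final answer: 120 degrees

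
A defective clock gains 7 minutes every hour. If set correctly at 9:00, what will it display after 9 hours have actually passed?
For every 60 true minutes, the faulty clock advances 60 + 7 = 67 minutes.
True elapsed: 9 hours = 540 minutes.
Faulty clock advances: 540 x 67/60 = 603 minutes (drift: 63 minutes ahead).
Shown time: 9:00 + 603 minutes = 7:03.

Final answer: 7:03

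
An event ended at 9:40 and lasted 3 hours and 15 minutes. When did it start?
Starting time: 9:40 = 580 total minutes past 12:00
Subtracting: 3 hours and 15 minutes = 195 minutes
580 - 195 = 385 minutes
= 6 hours and 25 minutes past 12:00 = 6:25

Final answer: 6:25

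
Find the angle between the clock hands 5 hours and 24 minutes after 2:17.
First find the time 5 hours and 24 minutes after 2:17.
Total minutes: 2 x 60 + 17 + 5 x 60 + 24 = 461.
461 mod 720 = 461 minutes = 7:41.
Now compute the angle at 7:41:
Hour hand: 7 x 30 + 41 x 0.5 = 230.5 degrees
Minute hand: 41 x 6 = 246 degrees
Difference: |230.5 - 246| = 15.5 degrees
The angle is 15.5 degrees

Final answer: 15.5 degrees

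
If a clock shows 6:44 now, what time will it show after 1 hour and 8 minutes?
Starting time: 6:44
Adding 8 minutes to 44 minutes: 44 + 8 = 52 minutes
Adding 1 hour: 6 + 1 = 7
Final time: 7:52

Final answer: 7:52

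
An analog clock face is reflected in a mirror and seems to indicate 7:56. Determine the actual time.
Reflection across the vertical (12-6) axis maps a hand at angle A degrees to (360 - A) degrees, which sends a reading of T minutes past 12:00 to (720 - T) minutes past 12:00.
Mirror reads 7:56 = 476 minutes past 12:00.
Actual time: (720 - 476) mod 720 = 244 minutes = 4:04.

Final answer: 4:04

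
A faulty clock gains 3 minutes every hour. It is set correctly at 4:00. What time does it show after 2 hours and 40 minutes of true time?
For every 60 true minutes, the faulty clock advances 60 + 3 = 63 minutes.
True elapsed: 2 hours and 40 minutes = 160 minutes.
Faulty clock advances: 160 x 63/60 = 168 minutes (drift: 8 minutes ahead).
Shown time: 4:00 + 168 minutes = 6:48.

Final answer: 6:48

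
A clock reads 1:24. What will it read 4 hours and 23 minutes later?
Starting time: 1:24
Adding 23 minutes to 24 minutes: 24 + 23 = 47 minutes
Adding 4 hours: 1 + 4 = 5
Final time: 5:47

Final answer: 5:47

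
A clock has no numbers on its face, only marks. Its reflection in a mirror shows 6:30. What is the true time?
Reflection across the vertical (12-6) axis maps a hand at angle A degrees to (360 - A) degrees, which sends a reading of T minutes past 12:00 to (720 - T) minutes past 12:00.
Mirror reads 6:30 = 390 minutes past 12:00.
Actual time: (720 - 390) mod 720 = 330 minutes = 5:30.

Final answer: 5:30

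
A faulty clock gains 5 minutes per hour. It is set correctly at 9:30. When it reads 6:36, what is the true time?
For every 60 true minutes, the faulty clock advances 65 minutes, so 1 faulty-clock minute corresponds to 60/65 true minutes.
From 9:30 to 6:36 on the faulty dial is 546 minutes.
True elapsed: 546 x 60/65 = 504 minutes = 8 hours and 24 minutes.
True time: 9:30 + 8 hours and 24 minutes = 5:54.

Final answer: 5:54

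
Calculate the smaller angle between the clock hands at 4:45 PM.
Hour hand position: 4 x 30 + 45 x 0.5 = 142.5 degrees
Minute hand position: 45 x 6 = 270 degrees
Difference: |142.5 - 270| = 127.5 degrees
The angle between the hands is 127.5 degrees

Final answer: 127.5 degrees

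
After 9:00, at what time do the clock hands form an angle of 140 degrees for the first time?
At t minutes past 9:00, the hour hand is at 30 x 9 + 0.5t degrees and the minute hand is at 6t degrees.
The smaller angle between them is 140 degrees when |30H - 5.5t| = 140 or |30H - 5.5t| = 220.
With H = 9, solve 30 x 9 - 5.5t = +/- target for each target:
  t = (30 x 9 - 140) / 5.5 = 23.64
  t = (30 x 9 + 140) / 5.5 = 74.55 (outside (0, 60))
  t = (30 x 9 - 220) / 5.5 = 9.09
  t = (30 x 9 + 220) / 5.5 = 89.09 (outside (0, 60))
Valid solutions in (0, 60): {9.09, 23.64} minutes.
The first occurrence is t = 9.09 minutes.
The hands form a 140-degree angle at 9.09 minutes past 9:00.

Final answer: 9.09 minutes past 9:00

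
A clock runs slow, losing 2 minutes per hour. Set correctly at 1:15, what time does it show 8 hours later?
For every 60 true minutes, the faulty clock advances 60 - 2 = 58 minutes.
True elapsed: 8 hours = 480 minutes.
Faulty clock advances: 480 x 58/60 = 464 minutes (drift: 16 minutes behind).
Shown time: 1:15 + 464 minutes = 8:59.

Final answer: 8:59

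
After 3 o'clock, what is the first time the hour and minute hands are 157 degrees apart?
At t minutes past 3:00, the hour hand is at 30 x 3 + 0.5t degrees and the minute hand is at 6t degrees.
The smaller angle between them is 157 degrees when |30H - 5.5t| = 157 or |30H - 5.5t| = 203.
With H = 3, solve 30 x 3 - 5.5t = +/- target for each target:
  t = (30 x 3 - 157) / 5.5 = -12.18 (outside (0, 60))
  t = (30 x 3 + 157) / 5.5 = 44.91
  t = (30 x 3 - 203) / 5.5 = -20.55 (outside (0, 60))
  t = (30 x 3 + 203) / 5.5 = 53.27
Valid solutions in (0, 60): {44.91, 53.27} minutes.
The first occurrence is t = 44.91 minutes.
The hands form a 157-degree angle at 44.91 minutes past 3:00.

Final answer: 44.91 minutes past 3:00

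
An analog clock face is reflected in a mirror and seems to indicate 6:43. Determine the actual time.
Reflection across the vertical (12-6) axis maps a hand at angle A degrees to (360 - A) degrees, which sends a reading of T minutes past 12:00 to (720 - T) minutes past 12:00.
Mirror reads 6:43 = 403 minutes past 12:00.
Actual time: (720 - 403) mod 720 = 317 minutes = 5:17.

Final answer: 5:17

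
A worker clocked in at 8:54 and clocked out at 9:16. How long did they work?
From 8:54 to 9:16:
(9 x 60 + 16) - (8 x 60 + 54) = 556 - 534 = 22 minutes
= 22 minutes

Final answer: 22 minutes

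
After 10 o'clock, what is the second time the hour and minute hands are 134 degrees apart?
At t minutes past 10:00, the hour hand is at 30 x 10 + 0.5t degrees and the minute hand is at 6t degrees.
The smaller angle between them is 134 degrees when |30H - 5.5t| = 134 or |30H - 5.5t| = 226.
With H = 10, solve 30 x 10 - 5.5t = +/- target for each target:
  t = (30 x 10 - 134) / 5.5 = 30.18
  t = (30 x 10 + 134) / 5.5 = 78.91 (outside (0, 60))
  t = (30 x 10 - 226) / 5.5 = 13.45
  t = (30 x 10 + 226) / 5.5 = 95.64 (outside (0, 60))
Valid solutions in (0, 60): {13.45, 30.18} minutes.
The second occurrence is t = 30.18 minutes.
The hands form a 134-degree angle at 30.18 minutes past 10:00.

Final answer: 30.18 minutes past 10:00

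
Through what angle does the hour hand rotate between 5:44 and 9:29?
The hour hand moves 0.5 degrees per minute.
Time elapsed: 9:29 - 5:44 = 225 minutes
Angular displacement: 225 x 0.5 = 112.5 degrees

Final answer: 112.5 degrees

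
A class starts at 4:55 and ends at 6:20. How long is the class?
From 4:55 to 6:20:
(6 x 60 + 20) - (4 x 60 + 55) = 380 - 295 = 85 minutes
= 1 hour and 25 minutes

Final answer: 1 hour and 25 minutes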